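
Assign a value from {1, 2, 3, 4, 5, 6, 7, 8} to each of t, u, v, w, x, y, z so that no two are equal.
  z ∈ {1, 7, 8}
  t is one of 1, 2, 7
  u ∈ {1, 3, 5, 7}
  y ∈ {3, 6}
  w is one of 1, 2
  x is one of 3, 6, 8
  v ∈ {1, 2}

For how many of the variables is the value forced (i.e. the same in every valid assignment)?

The 7 variables draw from only 7 values {1, 2, 3, 5, 6, 7, 8}, so each is used; only u can be 5, hence u = 5.
v and w share exactly the 2 values {1, 2}; by pigeonhole those values go to them, so strike 1, 2 from t, z.
t has just one choice, so t = 7. Remove 7 from z.
That leaves z = 8. Remove 8 from x.
Determined: t=7, u=5, z=8. The other variables each still have more than one consistent value. That makes 3.

3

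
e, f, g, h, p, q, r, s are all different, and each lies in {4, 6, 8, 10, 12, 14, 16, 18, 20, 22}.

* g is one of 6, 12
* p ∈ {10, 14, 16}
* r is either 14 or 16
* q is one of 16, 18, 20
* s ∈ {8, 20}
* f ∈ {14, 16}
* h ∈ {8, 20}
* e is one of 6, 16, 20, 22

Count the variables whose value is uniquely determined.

The 2 variables f and r are confined to {14, 16}, which locks those values in; drop them from e, p, q.
p must be 10 (only option left).
h and s between them cover only {8, 20} — a naked pair. Remove those values from e, q.
That leaves q = 18.
Determined: p=10, q=18. The other variables each still have more than one consistent value. That makes 2.

2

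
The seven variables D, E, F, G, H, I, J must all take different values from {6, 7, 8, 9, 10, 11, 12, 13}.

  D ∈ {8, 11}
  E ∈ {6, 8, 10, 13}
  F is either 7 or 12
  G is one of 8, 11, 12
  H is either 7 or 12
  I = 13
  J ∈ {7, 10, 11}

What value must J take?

I's domain is down to {13}, so I = 13. Eliminate 13 elsewhere: E.
The 6 still-open variables together cover exactly {6, 7, 8, 10, 11, 12} — 6 values for 6 variables — and 6 appears only in E's list, so E = 6.
The 5 still-open variables together cover exactly {7, 8, 10, 11, 12} — 5 values for 5 variables — and 10 appears only in J's list, so J = 10.

10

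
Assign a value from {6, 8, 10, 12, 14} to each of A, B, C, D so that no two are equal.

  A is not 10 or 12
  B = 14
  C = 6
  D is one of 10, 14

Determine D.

10

B's domain is down to {14}, so B = 14. Eliminate 14 elsewhere: A, D.
So D = 10.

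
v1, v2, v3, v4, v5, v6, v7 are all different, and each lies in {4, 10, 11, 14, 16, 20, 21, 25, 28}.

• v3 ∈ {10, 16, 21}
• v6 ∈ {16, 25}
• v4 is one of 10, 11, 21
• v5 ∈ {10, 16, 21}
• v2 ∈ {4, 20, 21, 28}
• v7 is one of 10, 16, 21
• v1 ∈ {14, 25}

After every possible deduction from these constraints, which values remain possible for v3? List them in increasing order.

v3, v5, v7 share exactly the 3 values {10, 16, 21}; by pigeonhole those values go to them, so strike 10, 16, 21 from v2, v4, v6.
v4 must be 11 (only option left).
v6's domain is down to {25}, so v6 = 25. So v1 can't be 25.
That leaves v1 = 14.
No further eliminations apply; v3 can still be any of 10, 16, 21.

10, 16, 21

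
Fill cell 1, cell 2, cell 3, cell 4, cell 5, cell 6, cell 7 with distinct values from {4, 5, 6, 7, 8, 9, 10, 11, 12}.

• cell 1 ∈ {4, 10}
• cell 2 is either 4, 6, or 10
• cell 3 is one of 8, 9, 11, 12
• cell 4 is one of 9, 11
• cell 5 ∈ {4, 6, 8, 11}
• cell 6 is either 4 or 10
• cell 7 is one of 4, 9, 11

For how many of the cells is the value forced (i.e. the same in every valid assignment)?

3

The 7 variables together cover exactly {4, 6, 8, 9, 10, 11, 12} — 7 values for 7 variables — and 12 appears only in cell 3's list, so cell 3 = 12.
The 6 still-open variables together cover exactly {4, 6, 8, 9, 10, 11} — 6 values for 6 variables — and 8 appears only in cell 5's list, so cell 5 = 8.
The 5 still-open variables draw from only 5 values {4, 6, 9, 10, 11}, so each is used; only cell 2 can be 6, hence cell 2 = 6.
cell 1 and cell 6 share exactly the 2 values {4, 10}; by pigeonhole those values go to them, so strike 4, 10 from cell 7.
Determined: cell 2=6, cell 3=12, cell 5=8. The other cells each still have more than one consistent value. That makes 3.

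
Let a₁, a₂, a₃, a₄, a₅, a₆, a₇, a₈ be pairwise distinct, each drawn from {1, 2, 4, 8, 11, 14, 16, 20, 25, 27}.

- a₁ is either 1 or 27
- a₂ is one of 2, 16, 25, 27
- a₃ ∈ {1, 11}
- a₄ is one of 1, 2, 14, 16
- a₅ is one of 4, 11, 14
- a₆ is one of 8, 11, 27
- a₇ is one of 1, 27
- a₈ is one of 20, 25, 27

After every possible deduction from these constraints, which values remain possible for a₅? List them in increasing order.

a₁ and a₇ between them cover only {1, 27} — a naked pair. Remove those values from a₂, a₃, a₄, a₆, a₈.
a₃ must be 11 (only option left). Remove 11 from a₅, a₆.
a₆ has just one choice, so a₆ = 8.
No further eliminations apply; a₅ can still be any of 4, 14.

4, 14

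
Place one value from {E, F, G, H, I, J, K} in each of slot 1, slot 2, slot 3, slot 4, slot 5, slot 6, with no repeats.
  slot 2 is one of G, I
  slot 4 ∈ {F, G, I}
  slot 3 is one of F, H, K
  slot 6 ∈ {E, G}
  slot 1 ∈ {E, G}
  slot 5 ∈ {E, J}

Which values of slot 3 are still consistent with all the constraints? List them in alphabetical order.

slot 1 and slot 6 share exactly the 2 values {E, G}; by pigeonhole those values go to them, so strike E, G from slot 2, slot 4, slot 5.
slot 2's domain is down to {I}, so slot 2 = I. Eliminate I elsewhere: slot 4.
slot 4's domain is down to {F}, so slot 4 = F. So slot 3 can't be F.
slot 5 has just one choice, so slot 5 = J.
No further eliminations apply; slot 3 can still be any of H, K.

H, K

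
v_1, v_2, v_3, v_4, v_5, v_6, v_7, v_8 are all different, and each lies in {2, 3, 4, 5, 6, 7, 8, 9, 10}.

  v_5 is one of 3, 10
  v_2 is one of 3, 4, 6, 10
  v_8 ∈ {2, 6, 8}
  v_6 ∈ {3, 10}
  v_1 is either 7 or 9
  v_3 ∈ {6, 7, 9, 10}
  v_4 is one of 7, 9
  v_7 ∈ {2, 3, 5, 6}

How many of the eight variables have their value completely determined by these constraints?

2

v_1 and v_4 between them cover only {7, 9} — a naked pair. Remove those values from v_3.
v_5 and v_6 between them cover only {3, 10} — a naked pair. Remove those values from v_2, v_3, v_7.
v_3 has just one choice, so v_3 = 6. Eliminate 6 elsewhere: v_2, v_7, v_8.
v_2 must be 4 (only option left).
Determined: v_2=4, v_3=6. The other variables each still have more than one consistent value. That makes 2.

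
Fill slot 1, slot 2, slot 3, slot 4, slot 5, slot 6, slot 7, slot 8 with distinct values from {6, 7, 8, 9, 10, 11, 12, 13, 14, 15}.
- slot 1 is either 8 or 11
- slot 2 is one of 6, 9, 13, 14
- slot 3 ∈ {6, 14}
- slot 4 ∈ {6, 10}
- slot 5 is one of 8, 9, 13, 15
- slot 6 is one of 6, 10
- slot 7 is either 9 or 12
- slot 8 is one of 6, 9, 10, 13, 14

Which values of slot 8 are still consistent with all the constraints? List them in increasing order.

The 2 variables slot 4 and slot 6 are confined to {6, 10}, which locks those values in; drop them from slot 2, slot 3, slot 8.
slot 3 must be 14 (only option left). Strike 14 from slot 2, slot 8.
slot 2 and slot 8 share exactly the 2 values {9, 13}; by pigeonhole those values go to them, so strike 9, 13 from slot 5, slot 7.
slot 7's domain is down to {12}, so slot 7 = 12.
No further eliminations apply; slot 8 can still be any of 9, 13.

9, 13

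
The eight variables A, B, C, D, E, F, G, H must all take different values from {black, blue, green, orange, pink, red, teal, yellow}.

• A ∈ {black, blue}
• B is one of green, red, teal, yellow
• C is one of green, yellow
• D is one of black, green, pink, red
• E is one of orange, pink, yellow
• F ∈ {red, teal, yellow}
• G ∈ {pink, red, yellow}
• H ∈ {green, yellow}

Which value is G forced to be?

pink

Among the 8 variables, blue fits only A (and all 8 values in {black, blue, green, orange, pink, red, teal, yellow} must be used), so A = blue.
The 7 still-open variables together cover exactly {black, green, orange, pink, red, teal, yellow} — 7 values for 7 variables — and black appears only in D's list, so D = black.
The 6 still-open variables draw from only 6 values {green, orange, pink, red, teal, yellow}, so each is used; only E can be orange, hence E = orange.
Among the 5 still-open variables, pink fits only G (and all 5 values in {green, pink, red, teal, yellow} must be used), so G = pink.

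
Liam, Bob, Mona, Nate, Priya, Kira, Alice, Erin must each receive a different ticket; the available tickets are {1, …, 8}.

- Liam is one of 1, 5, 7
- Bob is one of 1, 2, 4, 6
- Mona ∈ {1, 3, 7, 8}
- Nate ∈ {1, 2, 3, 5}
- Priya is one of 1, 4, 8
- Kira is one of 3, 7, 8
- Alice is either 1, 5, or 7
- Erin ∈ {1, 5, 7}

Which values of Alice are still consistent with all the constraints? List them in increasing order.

1, 5, 7

The 8 variables together cover exactly {1, 2, 3, 4, 5, 6, 7, 8} — 8 values for 8 variables — and 6 appears only in Bob's list, so Bob = 6.
The 7 still-open variables together cover exactly {1, 2, 3, 4, 5, 7, 8} — 7 values for 7 variables — and 2 appears only in Nate's list, so Nate = 2.
The 6 still-open variables together cover exactly {1, 3, 4, 5, 7, 8} — 6 values for 6 variables — and 4 appears only in Priya's list, so Priya = 4.
Liam, Alice, Erin between them cover only {1, 5, 7} — a naked triple. Remove those values from Mona, Kira.
No further eliminations apply; Alice can still be any of 1, 5, 7.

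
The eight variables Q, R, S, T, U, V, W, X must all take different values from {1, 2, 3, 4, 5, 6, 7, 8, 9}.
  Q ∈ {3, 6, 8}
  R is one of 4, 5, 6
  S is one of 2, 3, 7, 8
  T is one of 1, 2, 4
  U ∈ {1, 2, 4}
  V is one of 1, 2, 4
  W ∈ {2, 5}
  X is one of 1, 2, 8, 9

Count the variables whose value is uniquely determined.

T, U, V share exactly the 3 values {1, 2, 4}; by pigeonhole those values go to them, so strike 1, 2, 4 from R, S, W, X.
W's domain is down to {5}, so W = 5. Strike 5 from R.
R's domain is down to {6}, so R = 6. Remove 6 from Q.
Determined: R=6, W=5. The other variables each still have more than one consistent value. That makes 2.

2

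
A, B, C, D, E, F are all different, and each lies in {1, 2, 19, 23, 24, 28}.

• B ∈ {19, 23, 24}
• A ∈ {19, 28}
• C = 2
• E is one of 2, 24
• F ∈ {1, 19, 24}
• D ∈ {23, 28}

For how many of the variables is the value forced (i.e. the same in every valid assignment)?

3

C's domain is down to {2}, so C = 2. Remove 2 from E.
E has just one choice, so E = 24. Remove 24 from B, F.
The 4 still-open variables together cover exactly {1, 19, 23, 28} — 4 values for 4 variables — and 1 appears only in F's list, so F = 1.
Determined: C=2, E=24, F=1. The other variables each still have more than one consistent value. That makes 3.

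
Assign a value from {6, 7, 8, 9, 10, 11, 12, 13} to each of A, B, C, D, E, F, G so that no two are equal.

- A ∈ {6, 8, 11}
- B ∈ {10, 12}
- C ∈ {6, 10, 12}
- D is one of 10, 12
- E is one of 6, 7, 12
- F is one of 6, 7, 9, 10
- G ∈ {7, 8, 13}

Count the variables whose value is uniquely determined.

B and D share exactly the 2 values {10, 12}; by pigeonhole those values go to them, so strike 10, 12 from C, E, F.
C's domain is down to {6}, so C = 6. So A, E, F can't be 6.
That leaves E = 7. Strike 7 from F, G.
F has just one choice, so F = 9.
Determined: C=6, E=7, F=9. The other variables each still have more than one consistent value. That makes 3.

3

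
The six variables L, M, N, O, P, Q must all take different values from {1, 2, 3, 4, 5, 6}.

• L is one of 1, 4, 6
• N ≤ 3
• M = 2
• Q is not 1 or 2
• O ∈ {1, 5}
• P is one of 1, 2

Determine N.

3

M must be 2 (only option left). So N, P can't be 2.
That leaves P = 1. Remove 1 from L, N, O.
So N = 3.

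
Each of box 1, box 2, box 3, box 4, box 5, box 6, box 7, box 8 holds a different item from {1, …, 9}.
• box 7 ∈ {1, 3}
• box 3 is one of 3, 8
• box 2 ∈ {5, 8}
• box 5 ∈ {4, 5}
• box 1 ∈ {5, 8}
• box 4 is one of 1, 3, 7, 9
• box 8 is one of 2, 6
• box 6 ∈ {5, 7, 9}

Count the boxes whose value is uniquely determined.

3

box 1 and box 2 share exactly the 2 values {5, 8}; by pigeonhole those values go to them, so strike 5, 8 from box 3, box 5, box 6.
box 3's domain is down to {3}, so box 3 = 3. Eliminate 3 elsewhere: box 4, box 7.
box 5 must be 4 (only option left).
That leaves box 7 = 1. Remove 1 from box 4.
Determined: box 3=3, box 5=4, box 7=1. The other boxes each still have more than one consistent value. That makes 3.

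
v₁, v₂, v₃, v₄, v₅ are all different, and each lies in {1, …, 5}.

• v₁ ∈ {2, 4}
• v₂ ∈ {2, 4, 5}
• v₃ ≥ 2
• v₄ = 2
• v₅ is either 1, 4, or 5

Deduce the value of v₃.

3

v₄ must be 2 (only option left). Strike 2 from v₁, v₂, v₃.
v₁ has just one choice, so v₁ = 4. Eliminate 4 elsewhere: v₂, v₃, v₅.
v₂ has just one choice, so v₂ = 5. Eliminate 5 elsewhere: v₃, v₅.
So v₃ = 3.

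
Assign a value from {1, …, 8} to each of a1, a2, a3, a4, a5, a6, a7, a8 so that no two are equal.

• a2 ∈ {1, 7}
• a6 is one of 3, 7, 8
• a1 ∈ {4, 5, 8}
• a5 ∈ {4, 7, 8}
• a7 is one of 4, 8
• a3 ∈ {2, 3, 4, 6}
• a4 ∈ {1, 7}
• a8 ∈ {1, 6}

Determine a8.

The 8 variables together cover exactly {1, 2, 3, 4, 5, 6, 7, 8} — 8 values for 8 variables — and 2 appears only in a3's list, so a3 = 2.
Among the 7 still-open variables, 3 fits only a6 (and all 7 values in {1, 3, 4, 5, 6, 7, 8} must be used), so a6 = 3.
The 6 still-open variables together cover exactly {1, 4, 5, 6, 7, 8} — 6 values for 6 variables — and 5 appears only in a1's list, so a1 = 5.
Among the 5 still-open variables, 6 fits only a8 (and all 5 values in {1, 4, 6, 7, 8} must be used), so a8 = 6.

6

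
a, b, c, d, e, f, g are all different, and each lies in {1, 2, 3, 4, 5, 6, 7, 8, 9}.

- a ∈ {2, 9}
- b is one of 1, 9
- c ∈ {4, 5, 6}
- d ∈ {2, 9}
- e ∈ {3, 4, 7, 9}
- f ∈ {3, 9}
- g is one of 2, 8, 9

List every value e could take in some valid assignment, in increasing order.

a and d share exactly the 2 values {2, 9}; by pigeonhole those values go to them, so strike 2, 9 from b, e, f, g.
b must be 1 (only option left).
f must be 3 (only option left). Remove 3 from e.
g's domain is down to {8}, so g = 8.
No further eliminations apply; e can still be any of 4, 7.

4, 7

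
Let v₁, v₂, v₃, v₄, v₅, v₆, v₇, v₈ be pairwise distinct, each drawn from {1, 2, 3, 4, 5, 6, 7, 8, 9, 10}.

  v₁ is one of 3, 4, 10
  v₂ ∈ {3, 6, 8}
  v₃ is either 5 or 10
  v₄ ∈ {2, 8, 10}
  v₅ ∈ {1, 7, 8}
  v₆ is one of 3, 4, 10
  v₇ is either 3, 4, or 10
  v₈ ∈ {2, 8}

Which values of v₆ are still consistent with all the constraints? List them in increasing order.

3, 4, 10

The 3 variables v₁, v₆, v₇ are confined to {3, 4, 10}, which locks those values in; drop them from v₂, v₃, v₄.
v₃'s domain is down to {5}, so v₃ = 5.
The 2 variables v₄ and v₈ are confined to {2, 8}, which locks those values in; drop them from v₂, v₅.
v₂'s domain is down to {6}, so v₂ = 6.
No further eliminations apply; v₆ can still be any of 3, 4, 10.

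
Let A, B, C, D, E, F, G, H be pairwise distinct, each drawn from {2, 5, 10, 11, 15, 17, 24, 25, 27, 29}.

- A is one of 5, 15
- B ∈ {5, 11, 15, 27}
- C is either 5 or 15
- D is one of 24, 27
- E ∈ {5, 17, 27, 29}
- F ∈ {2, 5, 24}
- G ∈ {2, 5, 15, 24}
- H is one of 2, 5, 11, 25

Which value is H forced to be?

A and C between them cover only {5, 15} — a naked pair. Remove those values from B, E, F, G, H.
F and G between them cover only {2, 24} — a naked pair. Remove those values from D, H.
D must be 27 (only option left). Eliminate 27 elsewhere: B, E.
B must be 11 (only option left). Eliminate 11 elsewhere: H.
So H = 25.

25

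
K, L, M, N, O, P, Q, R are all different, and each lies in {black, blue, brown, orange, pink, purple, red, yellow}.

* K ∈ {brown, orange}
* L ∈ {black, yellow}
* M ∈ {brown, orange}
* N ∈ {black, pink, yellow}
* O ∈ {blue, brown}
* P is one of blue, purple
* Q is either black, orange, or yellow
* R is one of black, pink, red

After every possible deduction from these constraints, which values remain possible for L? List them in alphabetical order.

The 8 variables together cover exactly {black, blue, brown, orange, pink, purple, red, yellow} — 8 values for 8 variables — and purple appears only in P's list, so P = purple.
The 7 still-open variables together cover exactly {black, blue, brown, orange, pink, red, yellow} — 7 values for 7 variables — and blue appears only in O's list, so O = blue.
Among the 6 still-open variables, red fits only R (and all 6 values in {black, brown, orange, pink, red, yellow} must be used), so R = red.
The 5 still-open variables together cover exactly {black, brown, orange, pink, yellow} — 5 values for 5 variables — and pink appears only in N's list, so N = pink.
K and M share exactly the 2 values {brown, orange}; by pigeonhole those values go to them, so strike brown, orange from Q.
No further eliminations apply; L can still be any of black, yellow.

black, yellow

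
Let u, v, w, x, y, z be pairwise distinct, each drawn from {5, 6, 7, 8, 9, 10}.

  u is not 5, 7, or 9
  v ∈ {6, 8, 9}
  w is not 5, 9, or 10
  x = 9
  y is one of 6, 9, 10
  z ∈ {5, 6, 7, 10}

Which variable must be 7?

x has just one choice, so x = 9. Strike 9 from v, y.
The 5 still-open variables together cover exactly {5, 6, 7, 8, 10} — 5 values for 5 variables — and 5 appears only in z's list, so z = 5.
Among the 4 still-open variables, 7 fits only w (and all 4 values in {6, 7, 8, 10} must be used), so w = 7.

w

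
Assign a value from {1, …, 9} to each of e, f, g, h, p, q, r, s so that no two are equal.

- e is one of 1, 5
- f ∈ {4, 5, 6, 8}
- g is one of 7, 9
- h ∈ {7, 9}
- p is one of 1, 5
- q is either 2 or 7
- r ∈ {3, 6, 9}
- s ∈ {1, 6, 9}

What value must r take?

e and p between them cover only {1, 5} — a naked pair. Remove those values from f, s.
The 2 variables g and h are confined to {7, 9}, which locks those values in; drop them from q, r, s.
That leaves q = 2.
s has just one choice, so s = 6. Strike 6 from f, r.
So r = 3.

3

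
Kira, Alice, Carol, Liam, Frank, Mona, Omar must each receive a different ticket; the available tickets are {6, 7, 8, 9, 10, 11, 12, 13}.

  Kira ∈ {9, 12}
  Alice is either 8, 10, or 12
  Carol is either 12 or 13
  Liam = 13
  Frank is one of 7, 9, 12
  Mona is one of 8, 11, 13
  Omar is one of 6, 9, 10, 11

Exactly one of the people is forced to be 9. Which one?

Liam's domain is down to {13}, so Liam = 13. So Carol, Mona can't be 13.
That leaves Carol = 12. Strike 12 from Kira, Alice, Frank.
So 9 goes to Kira.

Kira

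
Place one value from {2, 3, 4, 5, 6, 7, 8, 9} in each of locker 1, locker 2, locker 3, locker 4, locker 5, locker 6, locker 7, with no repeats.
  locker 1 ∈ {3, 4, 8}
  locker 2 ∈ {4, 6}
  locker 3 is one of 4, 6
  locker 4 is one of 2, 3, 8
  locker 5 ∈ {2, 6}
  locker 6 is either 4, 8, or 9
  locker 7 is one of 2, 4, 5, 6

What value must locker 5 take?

The 7 variables draw from only 7 values {2, 3, 4, 5, 6, 8, 9}, so each is used; only locker 7 can be 5, hence locker 7 = 5.
The 6 still-open variables together cover exactly {2, 3, 4, 6, 8, 9} — 6 values for 6 variables — and 9 appears only in locker 6's list, so locker 6 = 9.
locker 2 and locker 3 between them cover only {4, 6} — a naked pair. Remove those values from locker 1, locker 5.
So locker 5 = 2.

2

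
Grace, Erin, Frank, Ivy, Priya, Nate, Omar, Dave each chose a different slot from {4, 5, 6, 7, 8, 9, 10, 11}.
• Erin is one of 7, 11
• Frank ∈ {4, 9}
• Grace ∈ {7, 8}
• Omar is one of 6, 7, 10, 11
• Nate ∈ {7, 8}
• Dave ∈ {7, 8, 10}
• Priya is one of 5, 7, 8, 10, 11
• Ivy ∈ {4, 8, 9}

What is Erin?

11

Among the 8 variables, 5 fits only Priya (and all 8 values in {4, 5, 6, 7, 8, 9, 10, 11} must be used), so Priya = 5.
The 7 still-open variables draw from only 7 values {4, 6, 7, 8, 9, 10, 11}, so each is used; only Omar can be 6, hence Omar = 6.
Among the 6 still-open variables, 10 fits only Dave (and all 6 values in {4, 7, 8, 9, 10, 11} must be used), so Dave = 10.
The 5 still-open variables draw from only 5 values {4, 7, 8, 9, 11}, so each is used; only Erin can be 11, hence Erin = 11.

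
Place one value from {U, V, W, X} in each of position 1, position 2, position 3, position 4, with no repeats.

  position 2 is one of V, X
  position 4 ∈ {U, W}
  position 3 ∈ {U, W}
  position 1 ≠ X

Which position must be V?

Among the 4 variables, X fits only position 2 (and all 4 values in {U, V, W, X} must be used), so position 2 = X.
The 3 still-open variables draw from only 3 values {U, V, W}, so each is used; only position 1 can be V, hence position 1 = V.

position 1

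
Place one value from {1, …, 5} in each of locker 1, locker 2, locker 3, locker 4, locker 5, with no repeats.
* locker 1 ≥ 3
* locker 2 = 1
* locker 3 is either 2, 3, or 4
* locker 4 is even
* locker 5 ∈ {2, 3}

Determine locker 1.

5

locker 2's domain is down to {1}, so locker 2 = 1.
The 4 still-open variables together cover exactly {2, 3, 4, 5} — 4 values for 4 variables — and 5 appears only in locker 1's list, so locker 1 = 5.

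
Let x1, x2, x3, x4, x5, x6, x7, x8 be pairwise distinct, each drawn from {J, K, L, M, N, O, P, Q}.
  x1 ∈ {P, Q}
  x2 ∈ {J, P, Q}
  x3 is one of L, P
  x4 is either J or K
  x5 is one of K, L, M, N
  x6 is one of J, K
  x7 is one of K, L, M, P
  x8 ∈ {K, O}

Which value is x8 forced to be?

O

The 8 variables together cover exactly {J, K, L, M, N, O, P, Q} — 8 values for 8 variables — and N appears only in x5's list, so x5 = N.
The 7 still-open variables draw from only 7 values {J, K, L, M, O, P, Q}, so each is used; only x7 can be M, hence x7 = M.
Among the 6 still-open variables, L fits only x3 (and all 6 values in {J, K, L, O, P, Q} must be used), so x3 = L.
The 5 still-open variables together cover exactly {J, K, O, P, Q} — 5 values for 5 variables — and O appears only in x8's list, so x8 = O.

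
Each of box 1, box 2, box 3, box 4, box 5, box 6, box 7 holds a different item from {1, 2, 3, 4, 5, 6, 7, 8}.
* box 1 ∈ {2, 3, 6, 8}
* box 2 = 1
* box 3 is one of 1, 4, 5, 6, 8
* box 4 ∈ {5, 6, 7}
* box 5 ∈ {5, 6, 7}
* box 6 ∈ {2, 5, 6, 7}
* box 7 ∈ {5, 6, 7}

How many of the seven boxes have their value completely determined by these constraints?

2

box 2 has just one choice, so box 2 = 1. Remove 1 from box 3.
box 4, box 5, box 7 share exactly the 3 values {5, 6, 7}; by pigeonhole those values go to them, so strike 5, 6, 7 from box 1, box 3, box 6.
box 6's domain is down to {2}, so box 6 = 2. Remove 2 from box 1.
Determined: box 2=1, box 6=2. The other boxes each still have more than one consistent value. That makes 2.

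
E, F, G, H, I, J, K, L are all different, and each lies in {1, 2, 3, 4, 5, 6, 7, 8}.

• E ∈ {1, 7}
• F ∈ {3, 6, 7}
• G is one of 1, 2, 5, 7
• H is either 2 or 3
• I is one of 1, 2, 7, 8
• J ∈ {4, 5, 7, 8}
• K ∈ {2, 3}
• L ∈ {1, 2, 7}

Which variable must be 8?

The 8 variables together cover exactly {1, 2, 3, 4, 5, 6, 7, 8} — 8 values for 8 variables — and 4 appears only in J's list, so J = 4.
Among the 7 still-open variables, 5 fits only G (and all 7 values in {1, 2, 3, 5, 6, 7, 8} must be used), so G = 5.
The 6 still-open variables together cover exactly {1, 2, 3, 6, 7, 8} — 6 values for 6 variables — and 6 appears only in F's list, so F = 6.
The 5 still-open variables draw from only 5 values {1, 2, 3, 7, 8}, so each is used; only I can be 8, hence I = 8.

I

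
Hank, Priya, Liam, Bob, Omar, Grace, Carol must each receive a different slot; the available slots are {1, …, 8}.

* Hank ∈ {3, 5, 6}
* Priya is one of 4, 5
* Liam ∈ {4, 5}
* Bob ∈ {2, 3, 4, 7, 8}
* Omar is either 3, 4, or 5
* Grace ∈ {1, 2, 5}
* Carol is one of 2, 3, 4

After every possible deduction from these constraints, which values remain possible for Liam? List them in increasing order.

4, 5

The 2 variables Priya and Liam are confined to {4, 5}, which locks those values in; drop them from Hank, Bob, Omar, Grace, Carol.
That leaves Omar = 3. Eliminate 3 elsewhere: Hank, Bob, Carol.
Carol must be 2 (only option left). Eliminate 2 elsewhere: Bob, Grace.
That leaves Hank = 6.
Grace must be 1 (only option left).
No further eliminations apply; Liam can still be any of 4, 5.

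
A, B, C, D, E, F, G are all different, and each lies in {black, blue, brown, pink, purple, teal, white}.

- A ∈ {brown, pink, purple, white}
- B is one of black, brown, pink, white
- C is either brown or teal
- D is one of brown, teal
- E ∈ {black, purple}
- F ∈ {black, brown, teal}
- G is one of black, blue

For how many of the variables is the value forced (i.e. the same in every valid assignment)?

The 7 variables together cover exactly {black, blue, brown, pink, purple, teal, white} — 7 values for 7 variables — and blue appears only in G's list, so G = blue.
C and D between them cover only {brown, teal} — a naked pair. Remove those values from A, B, F.
F must be black (only option left). Remove black from B, E.
E's domain is down to {purple}, so E = purple. So A can't be purple.
Determined: E=purple, F=black, G=blue. The other variables each still have more than one consistent value. That makes 3.

3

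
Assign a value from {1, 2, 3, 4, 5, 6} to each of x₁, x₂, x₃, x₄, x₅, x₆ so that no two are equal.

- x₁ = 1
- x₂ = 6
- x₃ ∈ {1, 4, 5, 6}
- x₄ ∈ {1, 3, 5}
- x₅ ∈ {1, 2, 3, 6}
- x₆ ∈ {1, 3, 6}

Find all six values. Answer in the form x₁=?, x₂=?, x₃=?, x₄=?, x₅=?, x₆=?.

x₁ must be 1 (only option left). Eliminate 1 elsewhere: x₃, x₄, x₅, x₆.
x₂ must be 6 (only option left). Strike 6 from x₃, x₅, x₆.
x₆'s domain is down to {3}, so x₆ = 3. So x₄, x₅ can't be 3.
x₄ has just one choice, so x₄ = 5. So x₃ can't be 5.
x₅'s domain is down to {2}, so x₅ = 2.
That leaves x₃ = 4.

x₁=1, x₂=6, x₃=4, x₄=5, x₅=2, x₆=3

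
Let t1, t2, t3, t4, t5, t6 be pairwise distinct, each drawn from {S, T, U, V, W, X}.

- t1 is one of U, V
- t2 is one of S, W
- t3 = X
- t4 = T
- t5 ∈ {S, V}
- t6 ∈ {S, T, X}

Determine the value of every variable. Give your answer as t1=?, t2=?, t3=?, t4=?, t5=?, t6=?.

t3 must be X (only option left). So t6 can't be X.
That leaves t4 = T. Eliminate T elsewhere: t6.
t6's domain is down to {S}, so t6 = S. Remove S from t2, t5.
t2 must be W (only option left).
t5 must be V (only option left). So t1 can't be V.
t1's domain is down to {U}, so t1 = U.

t1=U, t2=W, t3=X, t4=T, t5=V, t6=S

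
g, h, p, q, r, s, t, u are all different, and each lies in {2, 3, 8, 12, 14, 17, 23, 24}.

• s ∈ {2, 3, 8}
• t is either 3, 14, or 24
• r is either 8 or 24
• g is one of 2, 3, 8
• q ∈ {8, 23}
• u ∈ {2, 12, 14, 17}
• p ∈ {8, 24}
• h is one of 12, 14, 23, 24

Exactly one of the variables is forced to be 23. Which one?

The 8 variables draw from only 8 values {2, 3, 8, 12, 14, 17, 23, 24}, so each is used; only u can be 17, hence u = 17.
The 7 still-open variables together cover exactly {2, 3, 8, 12, 14, 23, 24} — 7 values for 7 variables — and 12 appears only in h's list, so h = 12.
Among the 6 still-open variables, 14 fits only t (and all 6 values in {2, 3, 8, 14, 23, 24} must be used), so t = 14.
The 5 still-open variables together cover exactly {2, 3, 8, 23, 24} — 5 values for 5 variables — and 23 appears only in q's list, so q = 23.

q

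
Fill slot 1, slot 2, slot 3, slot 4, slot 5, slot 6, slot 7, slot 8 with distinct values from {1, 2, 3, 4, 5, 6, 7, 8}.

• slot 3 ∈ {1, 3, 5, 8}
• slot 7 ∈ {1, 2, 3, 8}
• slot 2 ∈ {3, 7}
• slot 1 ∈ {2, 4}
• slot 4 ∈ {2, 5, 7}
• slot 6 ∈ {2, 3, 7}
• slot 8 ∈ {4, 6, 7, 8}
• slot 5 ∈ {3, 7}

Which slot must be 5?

slot 4

The 8 variables together cover exactly {1, 2, 3, 4, 5, 6, 7, 8} — 8 values for 8 variables — and 6 appears only in slot 8's list, so slot 8 = 6.
Among the 7 still-open variables, 4 fits only slot 1 (and all 7 values in {1, 2, 3, 4, 5, 7, 8} must be used), so slot 1 = 4.
slot 2 and slot 5 share exactly the 2 values {3, 7}; by pigeonhole those values go to them, so strike 3, 7 from slot 3, slot 4, slot 6, slot 7.
slot 6 has just one choice, so slot 6 = 2. Strike 2 from slot 4, slot 7.
So 5 goes to slot 4.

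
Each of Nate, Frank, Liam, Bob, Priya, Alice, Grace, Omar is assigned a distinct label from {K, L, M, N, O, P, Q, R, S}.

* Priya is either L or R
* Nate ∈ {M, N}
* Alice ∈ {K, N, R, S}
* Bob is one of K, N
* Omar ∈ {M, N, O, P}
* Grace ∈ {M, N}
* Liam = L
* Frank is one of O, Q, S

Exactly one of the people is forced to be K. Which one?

Bob

Liam must be L (only option left). Strike L from Priya.
Priya has just one choice, so Priya = R. Remove R from Alice.
Nate and Grace share exactly the 2 values {M, N}; by pigeonhole those values go to them, so strike M, N from Bob, Alice, Omar.
So K goes to Bob.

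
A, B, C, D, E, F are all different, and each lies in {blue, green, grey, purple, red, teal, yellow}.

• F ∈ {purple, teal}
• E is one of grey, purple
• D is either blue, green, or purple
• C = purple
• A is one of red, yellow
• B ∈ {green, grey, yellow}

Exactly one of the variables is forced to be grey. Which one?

E

C's domain is down to {purple}, so C = purple. Strike purple from D, E, F.
So grey goes to E.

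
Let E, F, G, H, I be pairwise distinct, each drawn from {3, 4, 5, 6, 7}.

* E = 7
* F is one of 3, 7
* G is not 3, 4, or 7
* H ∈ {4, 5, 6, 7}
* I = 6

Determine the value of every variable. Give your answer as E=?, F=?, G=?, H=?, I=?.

E=7, F=3, G=5, H=4, I=6

E has just one choice, so E = 7. Remove 7 from F, H.
F has just one choice, so F = 3.
That leaves I = 6. Eliminate 6 elsewhere: G, H.
G has just one choice, so G = 5. Eliminate 5 elsewhere: H.
H has just one choice, so H = 4.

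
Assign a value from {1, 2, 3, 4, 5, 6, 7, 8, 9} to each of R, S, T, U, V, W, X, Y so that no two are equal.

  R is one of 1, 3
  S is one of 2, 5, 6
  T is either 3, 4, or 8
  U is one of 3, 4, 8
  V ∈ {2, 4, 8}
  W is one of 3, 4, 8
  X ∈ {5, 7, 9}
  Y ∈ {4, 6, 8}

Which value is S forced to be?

T, U, W between them cover only {3, 4, 8} — a naked triple. Remove those values from R, V, Y.
R has just one choice, so R = 1.
V's domain is down to {2}, so V = 2. So S can't be 2.
Y has just one choice, so Y = 6. Remove 6 from S.
So S = 5.

5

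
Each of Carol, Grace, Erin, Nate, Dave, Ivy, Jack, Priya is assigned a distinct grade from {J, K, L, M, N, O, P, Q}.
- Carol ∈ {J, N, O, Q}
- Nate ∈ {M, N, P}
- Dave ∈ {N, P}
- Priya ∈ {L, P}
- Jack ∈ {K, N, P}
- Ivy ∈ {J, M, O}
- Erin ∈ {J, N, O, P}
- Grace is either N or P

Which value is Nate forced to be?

M

The 8 variables draw from only 8 values {J, K, L, M, N, O, P, Q}, so each is used; only Jack can be K, hence Jack = K.
The 7 still-open variables together cover exactly {J, L, M, N, O, P, Q} — 7 values for 7 variables — and L appears only in Priya's list, so Priya = L.
The 6 still-open variables together cover exactly {J, M, N, O, P, Q} — 6 values for 6 variables — and Q appears only in Carol's list, so Carol = Q.
Grace and Dave between them cover only {N, P} — a naked pair. Remove those values from Erin, Nate.
So Nate = M.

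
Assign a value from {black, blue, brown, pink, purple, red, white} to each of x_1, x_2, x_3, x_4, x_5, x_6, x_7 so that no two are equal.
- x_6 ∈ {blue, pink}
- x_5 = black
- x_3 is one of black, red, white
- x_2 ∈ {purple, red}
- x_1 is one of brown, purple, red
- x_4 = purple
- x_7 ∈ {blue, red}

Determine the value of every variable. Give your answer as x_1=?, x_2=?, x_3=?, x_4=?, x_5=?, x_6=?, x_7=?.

x_4 must be purple (only option left). Strike purple from x_1, x_2.
x_5 must be black (only option left). So x_3 can't be black.
x_2's domain is down to {red}, so x_2 = red. So x_1, x_3, x_7 can't be red.
x_3 has just one choice, so x_3 = white.
x_7's domain is down to {blue}, so x_7 = blue. So x_6 can't be blue.
That leaves x_1 = brown.
That leaves x_6 = pink.

x_1=brown, x_2=red, x_3=white, x_4=purple, x_5=black, x_6=pink, x_7=blue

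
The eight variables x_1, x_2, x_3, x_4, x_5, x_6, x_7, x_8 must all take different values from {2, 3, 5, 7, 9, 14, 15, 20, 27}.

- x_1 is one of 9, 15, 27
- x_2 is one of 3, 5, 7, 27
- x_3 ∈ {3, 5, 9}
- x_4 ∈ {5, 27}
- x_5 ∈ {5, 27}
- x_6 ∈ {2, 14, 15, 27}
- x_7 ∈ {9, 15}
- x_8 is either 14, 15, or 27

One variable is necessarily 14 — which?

x_8

The 8 variables together cover exactly {2, 3, 5, 7, 9, 14, 15, 27} — 8 values for 8 variables — and 2 appears only in x_6's list, so x_6 = 2.
Among the 7 still-open variables, 7 fits only x_2 (and all 7 values in {3, 5, 7, 9, 14, 15, 27} must be used), so x_2 = 7.
The 6 still-open variables together cover exactly {3, 5, 9, 14, 15, 27} — 6 values for 6 variables — and 3 appears only in x_3's list, so x_3 = 3.
The 5 still-open variables together cover exactly {5, 9, 14, 15, 27} — 5 values for 5 variables — and 14 appears only in x_8's list, so x_8 = 14.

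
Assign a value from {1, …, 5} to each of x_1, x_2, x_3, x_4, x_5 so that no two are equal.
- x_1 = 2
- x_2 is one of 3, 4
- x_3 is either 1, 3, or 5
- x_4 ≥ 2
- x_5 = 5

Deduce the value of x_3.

1

x_1's domain is down to {2}, so x_1 = 2. Strike 2 from x_4.
x_5 must be 5 (only option left). Strike 5 from x_3, x_4.
The 3 still-open variables together cover exactly {1, 3, 4} — 3 values for 3 variables — and 1 appears only in x_3's list, so x_3 = 1.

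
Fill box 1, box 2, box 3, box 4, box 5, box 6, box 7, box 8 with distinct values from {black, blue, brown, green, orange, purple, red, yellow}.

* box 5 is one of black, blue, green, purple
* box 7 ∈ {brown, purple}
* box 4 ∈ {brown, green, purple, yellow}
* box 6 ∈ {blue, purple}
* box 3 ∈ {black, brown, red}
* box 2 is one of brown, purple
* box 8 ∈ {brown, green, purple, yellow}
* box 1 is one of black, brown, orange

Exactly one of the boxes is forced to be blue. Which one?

box 6

Among the 8 variables, orange fits only box 1 (and all 8 values in {black, blue, brown, green, orange, purple, red, yellow} must be used), so box 1 = orange.
The 7 still-open variables draw from only 7 values {black, blue, brown, green, purple, red, yellow}, so each is used; only box 3 can be red, hence box 3 = red.
Among the 6 still-open variables, black fits only box 5 (and all 6 values in {black, blue, brown, green, purple, yellow} must be used), so box 5 = black.
Among the 5 still-open variables, blue fits only box 6 (and all 5 values in {blue, brown, green, purple, yellow} must be used), so box 6 = blue.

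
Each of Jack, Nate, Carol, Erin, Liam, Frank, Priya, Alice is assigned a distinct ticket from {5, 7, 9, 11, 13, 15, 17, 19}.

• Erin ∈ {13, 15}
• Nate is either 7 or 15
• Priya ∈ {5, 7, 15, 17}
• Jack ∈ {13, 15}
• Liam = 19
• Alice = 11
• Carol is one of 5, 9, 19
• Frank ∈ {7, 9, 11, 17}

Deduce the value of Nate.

7

Liam must be 19 (only option left). Eliminate 19 elsewhere: Carol.
Alice's domain is down to {11}, so Alice = 11. Remove 11 from Frank.
Jack and Erin between them cover only {13, 15} — a naked pair. Remove those values from Nate, Priya.
So Nate = 7.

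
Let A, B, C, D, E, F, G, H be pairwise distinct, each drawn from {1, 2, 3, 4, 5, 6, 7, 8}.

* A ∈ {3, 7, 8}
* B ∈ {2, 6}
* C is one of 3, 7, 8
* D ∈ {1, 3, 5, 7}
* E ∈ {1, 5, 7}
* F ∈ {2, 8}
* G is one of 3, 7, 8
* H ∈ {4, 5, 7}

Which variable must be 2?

F

The 8 variables together cover exactly {1, 2, 3, 4, 5, 6, 7, 8} — 8 values for 8 variables — and 4 appears only in H's list, so H = 4.
The 7 still-open variables together cover exactly {1, 2, 3, 5, 6, 7, 8} — 7 values for 7 variables — and 6 appears only in B's list, so B = 6.
The 6 still-open variables together cover exactly {1, 2, 3, 5, 7, 8} — 6 values for 6 variables — and 2 appears only in F's list, so F = 2.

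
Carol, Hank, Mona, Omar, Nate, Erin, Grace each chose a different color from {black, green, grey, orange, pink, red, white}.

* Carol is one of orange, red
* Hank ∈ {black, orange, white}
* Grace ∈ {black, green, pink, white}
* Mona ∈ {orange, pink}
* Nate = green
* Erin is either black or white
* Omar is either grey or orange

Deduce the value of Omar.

grey

Nate must be green (only option left). Strike green from Grace.
The 6 still-open variables together cover exactly {black, grey, orange, pink, red, white} — 6 values for 6 variables — and grey appears only in Omar's list, so Omar = grey.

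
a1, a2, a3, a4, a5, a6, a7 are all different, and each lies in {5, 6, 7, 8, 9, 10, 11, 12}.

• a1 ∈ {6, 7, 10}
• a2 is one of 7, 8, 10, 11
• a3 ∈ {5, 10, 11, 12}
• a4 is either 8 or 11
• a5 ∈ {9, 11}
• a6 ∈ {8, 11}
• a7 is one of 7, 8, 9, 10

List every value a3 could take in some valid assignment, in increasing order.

The 2 variables a4 and a6 are confined to {8, 11}, which locks those values in; drop them from a2, a3, a5, a7.
a5 must be 9 (only option left). So a7 can't be 9.
a2 and a7 share exactly the 2 values {7, 10}; by pigeonhole those values go to them, so strike 7, 10 from a1, a3.
a1's domain is down to {6}, so a1 = 6.
No further eliminations apply; a3 can still be any of 5, 12.

5, 12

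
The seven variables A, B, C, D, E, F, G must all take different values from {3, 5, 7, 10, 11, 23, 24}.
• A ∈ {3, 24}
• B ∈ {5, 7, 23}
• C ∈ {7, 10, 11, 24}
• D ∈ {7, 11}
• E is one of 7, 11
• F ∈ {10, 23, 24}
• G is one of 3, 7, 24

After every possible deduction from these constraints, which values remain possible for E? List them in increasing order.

Among the 7 variables, 5 fits only B (and all 7 values in {3, 5, 7, 10, 11, 23, 24} must be used), so B = 5.
The 6 still-open variables draw from only 6 values {3, 7, 10, 11, 23, 24}, so each is used; only F can be 23, hence F = 23.
The 5 still-open variables draw from only 5 values {3, 7, 10, 11, 24}, so each is used; only C can be 10, hence C = 10.
D and E between them cover only {7, 11} — a naked pair. Remove those values from G.
No further eliminations apply; E can still be any of 7, 11.

7, 11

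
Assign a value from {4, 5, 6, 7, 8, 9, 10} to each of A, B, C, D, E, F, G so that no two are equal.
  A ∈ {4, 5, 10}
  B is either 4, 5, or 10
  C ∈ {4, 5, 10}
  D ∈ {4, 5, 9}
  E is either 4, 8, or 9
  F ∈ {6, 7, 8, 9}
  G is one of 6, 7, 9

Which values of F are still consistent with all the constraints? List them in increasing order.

6, 7

The 3 variables A, B, C are confined to {4, 5, 10}, which locks those values in; drop them from D, E.
D's domain is down to {9}, so D = 9. Remove 9 from E, F, G.
E has just one choice, so E = 8. So F can't be 8.
No further eliminations apply; F can still be any of 6, 7.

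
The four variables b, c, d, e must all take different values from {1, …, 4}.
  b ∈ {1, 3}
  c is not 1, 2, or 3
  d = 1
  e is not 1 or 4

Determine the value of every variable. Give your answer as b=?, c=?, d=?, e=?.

b=3, c=4, d=1, e=2

c has just one choice, so c = 4.
d's domain is down to {1}, so d = 1. Strike 1 from b.
b's domain is down to {3}, so b = 3. Remove 3 from e.
e has just one choice, so e = 2.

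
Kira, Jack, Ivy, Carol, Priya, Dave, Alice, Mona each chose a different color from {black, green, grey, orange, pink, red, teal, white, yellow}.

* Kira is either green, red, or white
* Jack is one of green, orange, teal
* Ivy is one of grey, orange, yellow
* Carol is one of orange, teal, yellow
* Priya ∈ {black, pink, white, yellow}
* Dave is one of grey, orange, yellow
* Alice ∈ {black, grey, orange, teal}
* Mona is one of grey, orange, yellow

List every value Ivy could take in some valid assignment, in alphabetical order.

Ivy, Dave, Mona share exactly the 3 values {grey, orange, yellow}; by pigeonhole those values go to them, so strike grey, orange, yellow from Jack, Carol, Priya, Alice.
That leaves Carol = teal. Remove teal from Jack, Alice.
That leaves Alice = black. So Priya can't be black.
Jack's domain is down to {green}, so Jack = green. Remove green from Kira.
No further eliminations apply; Ivy can still be any of grey, orange, yellow.

grey, orange, yellow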